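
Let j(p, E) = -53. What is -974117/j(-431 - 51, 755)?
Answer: 974117/53 ≈ 18380.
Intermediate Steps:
-974117/j(-431 - 51, 755) = -974117/(-53) = -974117*(-1/53) = 974117/53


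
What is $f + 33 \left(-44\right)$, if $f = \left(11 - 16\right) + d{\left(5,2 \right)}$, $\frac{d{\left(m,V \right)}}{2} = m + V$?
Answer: $-1443$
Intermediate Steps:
$d{\left(m,V \right)} = 2 V + 2 m$ ($d{\left(m,V \right)} = 2 \left(m + V\right) = 2 \left(V + m\right) = 2 V + 2 m$)
$f = 9$ ($f = \left(11 - 16\right) + \left(2 \cdot 2 + 2 \cdot 5\right) = -5 + \left(4 + 10\right) = -5 + 14 = 9$)
$f + 33 \left(-44\right) = 9 + 33 \left(-44\right) = 9 - 1452 = -1443$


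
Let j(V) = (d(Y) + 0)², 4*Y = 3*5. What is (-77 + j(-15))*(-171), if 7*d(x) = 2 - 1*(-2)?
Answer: 642447/49 ≈ 13111.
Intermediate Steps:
Y = 15/4 (Y = (3*5)/4 = (¼)*15 = 15/4 ≈ 3.7500)
d(x) = 4/7 (d(x) = (2 - 1*(-2))/7 = (2 + 2)/7 = (⅐)*4 = 4/7)
j(V) = 16/49 (j(V) = (4/7 + 0)² = (4/7)² = 16/49)
(-77 + j(-15))*(-171) = (-77 + 16/49)*(-171) = -3757/49*(-171) = 642447/49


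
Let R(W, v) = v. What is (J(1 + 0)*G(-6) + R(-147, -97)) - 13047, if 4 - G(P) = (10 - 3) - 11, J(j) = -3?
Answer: -13168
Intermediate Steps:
G(P) = 8 (G(P) = 4 - ((10 - 3) - 11) = 4 - (7 - 11) = 4 - 1*(-4) = 4 + 4 = 8)
(J(1 + 0)*G(-6) + R(-147, -97)) - 13047 = (-3*8 - 97) - 13047 = (-24 - 97) - 13047 = -121 - 13047 = -13168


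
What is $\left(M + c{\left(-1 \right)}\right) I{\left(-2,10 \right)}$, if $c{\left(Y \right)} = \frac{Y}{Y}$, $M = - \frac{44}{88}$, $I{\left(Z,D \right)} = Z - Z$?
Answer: $0$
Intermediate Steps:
$I{\left(Z,D \right)} = 0$
$M = - \frac{1}{2}$ ($M = \left(-44\right) \frac{1}{88} = - \frac{1}{2} \approx -0.5$)
$c{\left(Y \right)} = 1$
$\left(M + c{\left(-1 \right)}\right) I{\left(-2,10 \right)} = \left(- \frac{1}{2} + 1\right) 0 = \frac{1}{2} \cdot 0 = 0$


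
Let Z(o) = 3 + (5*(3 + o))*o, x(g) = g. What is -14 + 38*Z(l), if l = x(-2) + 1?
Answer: -280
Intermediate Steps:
l = -1 (l = -2 + 1 = -1)
Z(o) = 3 + o*(15 + 5*o) (Z(o) = 3 + (15 + 5*o)*o = 3 + o*(15 + 5*o))
-14 + 38*Z(l) = -14 + 38*(3 + 5*(-1)² + 15*(-1)) = -14 + 38*(3 + 5*1 - 15) = -14 + 38*(3 + 5 - 15) = -14 + 38*(-7) = -14 - 266 = -280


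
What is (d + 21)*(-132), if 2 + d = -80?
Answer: 8052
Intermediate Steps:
d = -82 (d = -2 - 80 = -82)
(d + 21)*(-132) = (-82 + 21)*(-132) = -61*(-132) = 8052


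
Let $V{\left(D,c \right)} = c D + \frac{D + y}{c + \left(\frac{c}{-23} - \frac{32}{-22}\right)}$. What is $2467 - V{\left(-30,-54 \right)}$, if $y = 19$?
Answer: $\frac{10754117}{12700} \approx 846.78$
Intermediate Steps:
$V{\left(D,c \right)} = D c + \frac{19 + D}{\frac{16}{11} + \frac{22 c}{23}}$ ($V{\left(D,c \right)} = c D + \frac{D + 19}{c + \left(\frac{c}{-23} - \frac{32}{-22}\right)} = D c + \frac{19 + D}{c + \left(c \left(- \frac{1}{23}\right) - - \frac{16}{11}\right)} = D c + \frac{19 + D}{c - \left(- \frac{16}{11} + \frac{c}{23}\right)} = D c + \frac{19 + D}{\frac{16}{11} + \frac{22 c}{23}}$)
$2467 - V{\left(-30,-54 \right)} = 2467 - \frac{4807 + 253 \left(-30\right) + 242 \left(-30\right) \left(-54\right)^{2} + 368 \left(-30\right) \left(-54\right)}{2 \left(184 + 121 \left(-54\right)\right)} = 2467 - \frac{4807 - 7590 + 242 \left(-30\right) 2916 + 596160}{2 \left(184 - 6534\right)} = 2467 - \frac{4807 - 7590 - 21170160 + 596160}{2 \left(-6350\right)} = 2467 - \frac{1}{2} \left(- \frac{1}{6350}\right) \left(-20576783\right) = 2467 - \frac{20576783}{12700} = \frac{10754117}{12700}$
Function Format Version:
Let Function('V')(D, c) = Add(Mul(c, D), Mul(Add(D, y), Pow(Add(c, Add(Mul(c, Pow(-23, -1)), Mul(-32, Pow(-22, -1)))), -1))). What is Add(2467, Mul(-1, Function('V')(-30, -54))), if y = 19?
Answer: Rational(10754117, 12700) ≈ 846.78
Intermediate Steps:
Function('V')(D, c) = Add(Mul(D, c), Mul(Pow(Add(Rational(16, 11), Mul(Rational(22, 23), c)), -1), Add(19, D))) (Function('V')(D, c) = Add(Mul(c, D), Mul(Add(D, 19), Pow(Add(c, Add(Mul(c, Pow(-23, -1)), Mul(-32, Pow(-22, -1)))), -1))) = Add(Mul(D, c), Mul(Add(19, D), Pow(Add(c, Add(Mul(c, Rational(-1, 23)), Mul(-32, Rational(-1, 22)))), -1))) = Add(Mul(D, c), Mul(Add(19, D), Pow(Add(c, Add(Mul(Rational(-1, 23), c), Rational(16, 11))), -1))) = Add(Mul(D, c), Mul(Add(19, D), Pow(Add(c, Add(Rational(16, 11), Mul(Rational(-1, 23), c))), -1))) = Add(Mul(D, c), Mul(Add(19, D), Pow(Add(Rational(16, 11), Mul(Rational(22, 23), c)), -1))) = Add(Mul(D, c), Mul(Pow(Add(Rational(16, 11), Mul(Rational(22, 23), c)), -1), Add(19, D))))
Add(2467, Mul(-1, Function('V')(-30, -54))) = Add(2467, Mul(-1, Mul(Rational(1, 2), Pow(Add(184, Mul(121, -54)), -1), Add(4807, Mul(253, -30), Mul(242, -30, Pow(-54, 2)), Mul(368, -30, -54))))) = Add(2467, Mul(-1, Mul(Rational(1, 2), Pow(Add(184, -6534), -1), Add(4807, -7590, Mul(242, -30, 2916), 596160)))) = Add(2467, Mul(-1, Mul(Rational(1, 2), Pow(-6350, -1), Add(4807, -7590, -21170160, 596160)))) = Add(2467, Mul(-1, Mul(Rational(1, 2), Rational(-1, 6350), -20576783))) = Add(2467, Mul(-1, Rational(20576783, 12700))) = Add(2467, Rational(-20576783, 12700)) = Rational(10754117, 12700)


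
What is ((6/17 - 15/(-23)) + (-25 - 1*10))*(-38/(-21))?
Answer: -505096/8211 ≈ -61.515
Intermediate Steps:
((6/17 - 15/(-23)) + (-25 - 1*10))*(-38/(-21)) = ((6*(1/17) - 15*(-1/23)) + (-25 - 10))*(-38*(-1/21)) = ((6/17 + 15/23) - 35)*(38/21) = (393/391 - 35)*(38/21) = -13292/391*38/21 = -505096/8211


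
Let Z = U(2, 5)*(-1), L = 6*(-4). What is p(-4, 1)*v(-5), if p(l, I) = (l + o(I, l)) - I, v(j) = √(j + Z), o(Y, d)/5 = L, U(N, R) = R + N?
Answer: -250*I*√3 ≈ -433.01*I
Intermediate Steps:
L = -24
U(N, R) = N + R
Z = -7 (Z = (2 + 5)*(-1) = 7*(-1) = -7)
o(Y, d) = -120 (o(Y, d) = 5*(-24) = -120)
v(j) = √(-7 + j) (v(j) = √(j - 7) = √(-7 + j))
p(l, I) = -120 + l - I (p(l, I) = (l - 120) - I = (-120 + l) - I = -120 + l - I)
p(-4, 1)*v(-5) = (-120 - 4 - 1*1)*√(-7 - 5) = (-120 - 4 - 1)*√(-12) = -250*I*√3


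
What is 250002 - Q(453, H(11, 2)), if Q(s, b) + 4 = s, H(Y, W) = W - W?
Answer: 249553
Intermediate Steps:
H(Y, W) = 0
Q(s, b) = -4 + s
250002 - Q(453, H(11, 2)) = 250002 - (-4 + 453) = 250002 - 1*449 = 250002 - 449 = 249553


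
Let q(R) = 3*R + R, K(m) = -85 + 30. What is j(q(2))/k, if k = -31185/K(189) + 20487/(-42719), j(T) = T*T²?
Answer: 10936064/12100593 ≈ 0.90376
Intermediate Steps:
K(m) = -55
q(R) = 4*R
j(T) = T³
k = 24201186/42719 (k = -31185/(-55) + 20487/(-42719) = -31185*(-1/55) + 20487*(-1/42719) = 567 - 20487/42719 = 24201186/42719 ≈ 566.52)
j(q(2))/k = (4*2)³/(24201186/42719) = 8³*(42719/24201186) = 512*(42719/24201186) = 10936064/12100593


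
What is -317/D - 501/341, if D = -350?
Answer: -67253/119350 ≈ -0.56349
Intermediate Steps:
-317/D - 501/341 = -317/(-350) - 501/341 = -317*(-1/350) - 501*1/341 = 317/350 - 501/341 = -67253/119350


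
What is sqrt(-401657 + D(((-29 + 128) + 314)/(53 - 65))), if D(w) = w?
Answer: I*sqrt(14460891)/6 ≈ 633.79*I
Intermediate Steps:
sqrt(-401657 + D(((-29 + 128) + 314)/(53 - 65))) = sqrt(-401657 + ((-29 + 128) + 314)/(53 - 65)) = sqrt(-401657 + (99 + 314)/(-12)) = sqrt(-401657 + 413*(-1/12)) = sqrt(-401657 - 413/12) = sqrt(-4820297/12) = I*sqrt(14460891)/6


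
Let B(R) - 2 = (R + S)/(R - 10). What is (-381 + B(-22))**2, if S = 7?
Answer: 146724769/1024 ≈ 1.4329e+5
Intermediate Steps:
B(R) = 2 + (7 + R)/(-10 + R) (B(R) = 2 + (R + 7)/(R - 10) = 2 + (7 + R)/(-10 + R))
(-381 + B(-22))**2 = (-381 + (-13 + 3*(-22))/(-10 - 22))**2 = (-381 + (-13 - 66)/(-32))**2 = (-381 - 1/32*(-79))**2 = (-381 + 79/32)**2 = (-12113/32)**2 = 146724769/1024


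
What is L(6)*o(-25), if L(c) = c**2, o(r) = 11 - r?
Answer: 1296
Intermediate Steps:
L(6)*o(-25) = 6**2*(11 - 1*(-25)) = 36*(11 + 25) = 36*36 = 1296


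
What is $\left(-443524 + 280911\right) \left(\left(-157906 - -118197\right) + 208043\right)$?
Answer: $-27373296742$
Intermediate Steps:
$\left(-443524 + 280911\right) \left(\left(-157906 - -118197\right) + 208043\right) = - 162613 \left(\left(-157906 + 118197\right) + 208043\right) = - 162613 \left(-39709 + 208043\right) = \left(-162613\right) 168334 = -27373296742$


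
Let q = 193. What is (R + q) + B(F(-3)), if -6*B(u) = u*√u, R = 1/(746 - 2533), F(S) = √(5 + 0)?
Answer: 344890/1787 - 5^(¾)/6 ≈ 192.44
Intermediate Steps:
F(S) = √5
R = -1/1787 (R = 1/(-1787) = -1/1787 ≈ -0.00055960)
B(u) = -u^(3/2)/6 (B(u) = -u*√u/6 = -u^(3/2)/6)
(R + q) + B(F(-3)) = (-1/1787 + 193) - 5^(¾)/6 = 344890/1787 - 5^(¾)/6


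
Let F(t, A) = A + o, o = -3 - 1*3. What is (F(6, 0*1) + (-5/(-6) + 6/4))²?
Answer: 121/9 ≈ 13.444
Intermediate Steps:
o = -6 (o = -3 - 3 = -6)
F(t, A) = -6 + A (F(t, A) = A - 6 = -6 + A)
(F(6, 0*1) + (-5/(-6) + 6/4))² = ((-6 + 0*1) + (-5/(-6) + 6/4))² = ((-6 + 0) + (-5*(-⅙) + 6*(¼)))² = (-6 + (⅚ + 3/2))² = (-6 + 7/3)² = (-11/3)² = 121/9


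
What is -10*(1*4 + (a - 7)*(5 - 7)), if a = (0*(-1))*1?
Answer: -180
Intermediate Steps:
a = 0 (a = 0*1 = 0)
-10*(1*4 + (a - 7)*(5 - 7)) = -10*(1*4 + (0 - 7)*(5 - 7)) = -10*(4 - 7*(-2)) = -10*(4 + 14) = -10*18 = -180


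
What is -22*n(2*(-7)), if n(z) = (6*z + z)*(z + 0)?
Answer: -30184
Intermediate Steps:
n(z) = 7*z² (n(z) = (7*z)*z = 7*z²)
-22*n(2*(-7)) = -154*(2*(-7))² = -154*(-14)² = -154*196 = -22*1372 = -30184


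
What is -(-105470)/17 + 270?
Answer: 110060/17 ≈ 6474.1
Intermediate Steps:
-(-105470)/17 + 270 = -265*(-398/17) + 270 = 105470/17 + 270 = 110060/17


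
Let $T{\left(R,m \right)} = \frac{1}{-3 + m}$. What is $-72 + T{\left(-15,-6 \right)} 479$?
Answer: $- \frac{1127}{9} \approx -125.22$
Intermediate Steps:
$-72 + T{\left(-15,-6 \right)} 479 = -72 + \frac{1}{-3 - 6} \cdot 479 = -72 + \frac{1}{-9} \cdot 479 = -72 - \frac{479}{9} = - \frac{1127}{9}$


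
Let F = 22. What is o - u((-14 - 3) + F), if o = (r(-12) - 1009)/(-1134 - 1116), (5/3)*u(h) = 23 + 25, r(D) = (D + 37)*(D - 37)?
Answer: -31283/1125 ≈ -27.807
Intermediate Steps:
r(D) = (-37 + D)*(37 + D) (r(D) = (37 + D)*(-37 + D) = (-37 + D)*(37 + D))
u(h) = 144/5 (u(h) = 3*(23 + 25)/5 = (⅗)*48 = 144/5)
o = 1117/1125 (o = ((-1369 + (-12)²) - 1009)/(-1134 - 1116) = ((-1369 + 144) - 1009)/(-2250) = (-1225 - 1009)*(-1/2250) = -2234*(-1/2250) = 1117/1125 ≈ 0.99289)
o - u((-14 - 3) + F) = 1117/1125 - 1*144/5 = 1117/1125 - 144/5 = -31283/1125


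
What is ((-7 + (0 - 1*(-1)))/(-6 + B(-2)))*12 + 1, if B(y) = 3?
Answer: 25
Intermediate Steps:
((-7 + (0 - 1*(-1)))/(-6 + B(-2)))*12 + 1 = ((-7 + (0 - 1*(-1)))/(-6 + 3))*12 + 1 = ((-7 + (0 + 1))/(-3))*12 + 1 = ((-7 + 1)*(-1/3))*12 + 1 = -6*(-1/3)*12 + 1 = 2*12 + 1 = 24 + 1 = 25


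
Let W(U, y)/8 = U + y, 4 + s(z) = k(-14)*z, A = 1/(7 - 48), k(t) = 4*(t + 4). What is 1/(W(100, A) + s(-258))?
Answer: 41/455748 ≈ 8.9962e-5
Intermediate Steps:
k(t) = 16 + 4*t (k(t) = 4*(4 + t) = 16 + 4*t)
A = -1/41 (A = 1/(-41) = -1/41 ≈ -0.024390)
s(z) = -4 - 40*z (s(z) = -4 + (16 + 4*(-14))*z = -4 + (16 - 56)*z = -4 - 40*z)
W(U, y) = 8*U + 8*y (W(U, y) = 8*(U + y) = 8*U + 8*y)
1/(W(100, A) + s(-258)) = 1/((8*100 + 8*(-1/41)) + (-4 - 40*(-258))) = 1/((800 - 8/41) + (-4 + 10320)) = 1/(32792/41 + 10316) = 1/(455748/41) = 41/455748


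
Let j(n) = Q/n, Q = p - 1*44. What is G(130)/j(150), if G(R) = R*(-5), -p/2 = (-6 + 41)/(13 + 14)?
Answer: 1316250/629 ≈ 2092.6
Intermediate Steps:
p = -70/27 (p = -2*(-6 + 41)/(13 + 14) = -70/27 ≈ -2.5926)
Q = -1258/27 (Q = -70/27 - 1*44 = -70/27 - 44 = -1258/27 ≈ -46.593)
G(R) = -5*R
j(n) = -1258/(27*n)
G(130)/j(150) = (-5*130)/((-1258/27/150)) = -650/((-1258/27*1/150)) = -650/(-629/2025) = -650*(-2025/629) = 1316250/629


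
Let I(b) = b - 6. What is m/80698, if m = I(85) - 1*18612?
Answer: -18533/80698 ≈ -0.22966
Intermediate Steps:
I(b) = -6 + b
m = -18533 (m = (-6 + 85) - 1*18612 = 79 - 18612 = -18533)
m/80698 = -18533/80698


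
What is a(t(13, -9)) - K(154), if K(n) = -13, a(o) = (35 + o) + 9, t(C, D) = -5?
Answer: 52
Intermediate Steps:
a(o) = 44 + o
a(t(13, -9)) - K(154) = (44 - 5) - 1*(-13) = 39 + 13 = 52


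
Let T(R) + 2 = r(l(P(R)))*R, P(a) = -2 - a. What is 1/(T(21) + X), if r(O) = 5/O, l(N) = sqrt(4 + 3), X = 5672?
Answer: 18/102055 - sqrt(7)/2143155 ≈ 0.00017514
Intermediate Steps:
l(N) = sqrt(7)
T(R) = -2 + 5*R*sqrt(7)/7 (T(R) = -2 + (5/(sqrt(7)))*R = -2 + (5*(sqrt(7)/7))*R = -2 + (5*sqrt(7)/7)*R = -2 + 5*R*sqrt(7)/7)
1/(T(21) + X) = 1/((-2 + (5/7)*21*sqrt(7)) + 5672) = 1/((-2 + 15*sqrt(7)) + 5672) = 1/(5670 + 15*sqrt(7))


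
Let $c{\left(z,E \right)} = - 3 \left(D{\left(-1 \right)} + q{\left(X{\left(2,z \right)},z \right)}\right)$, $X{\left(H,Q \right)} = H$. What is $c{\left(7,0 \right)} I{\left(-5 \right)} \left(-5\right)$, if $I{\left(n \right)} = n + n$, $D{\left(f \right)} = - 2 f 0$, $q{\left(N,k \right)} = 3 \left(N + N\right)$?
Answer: $-1800$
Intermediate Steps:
$q{\left(N,k \right)} = 6 N$ ($q{\left(N,k \right)} = 3 \cdot 2 N = 6 N$)
$D{\left(f \right)} = 0$
$I{\left(n \right)} = 2 n$
$c{\left(z,E \right)} = -36$ ($c{\left(z,E \right)} = - 3 \left(0 + 6 \cdot 2\right) = - 3 \left(0 + 12\right) = \left(-3\right) 12 = -36$)
$c{\left(7,0 \right)} I{\left(-5 \right)} \left(-5\right) = - 36 \cdot 2 \left(-5\right) \left(-5\right) = \left(-36\right) \left(-10\right) \left(-5\right) = 360 \left(-5\right) = -1800$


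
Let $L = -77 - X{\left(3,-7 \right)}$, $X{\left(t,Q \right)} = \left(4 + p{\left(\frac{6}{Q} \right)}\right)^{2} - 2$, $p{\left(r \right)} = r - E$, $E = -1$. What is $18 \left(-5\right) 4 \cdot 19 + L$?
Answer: $- \frac{339676}{49} \approx -6932.2$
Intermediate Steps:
$p{\left(r \right)} = 1 + r$ ($p{\left(r \right)} = r - -1 = r + 1 = 1 + r$)
$X{\left(t,Q \right)} = -2 + \left(5 + \frac{6}{Q}\right)^{2}$ ($X{\left(t,Q \right)} = \left(4 + \left(1 + \frac{6}{Q}\right)\right)^{2} - 2 = \left(5 + \frac{6}{Q}\right)^{2} - 2 = -2 + \left(5 + \frac{6}{Q}\right)^{2}$)
$L = - \frac{4516}{49}$ ($L = -77 - \left(23 + \frac{36}{49} + \frac{60}{-7}\right) = -77 - \left(23 + 36 \cdot \frac{1}{49} + 60 \left(- \frac{1}{7}\right)\right) = -77 - \left(23 + \frac{36}{49} - \frac{60}{7}\right) = -77 - \frac{743}{49} = - \frac{4516}{49} \approx -92.163$)
$18 \left(-5\right) 4 \cdot 19 + L = 18 \left(-5\right) 4 \cdot 19 - \frac{4516}{49} = \left(-90\right) 76 - \frac{4516}{49} = -6840 - \frac{4516}{49} = - \frac{339676}{49}$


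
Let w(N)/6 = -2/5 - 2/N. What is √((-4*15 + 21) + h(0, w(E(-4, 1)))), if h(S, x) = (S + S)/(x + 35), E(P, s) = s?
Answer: I*√39 ≈ 6.245*I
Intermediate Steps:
w(N) = -12/5 - 12/N (w(N) = 6*(-2/5 - 2/N) = 6*(-2*⅕ - 2/N) = 6*(-⅖ - 2/N) = -12/5 - 12/N)
h(S, x) = 2*S/(35 + x) (h(S, x) = (2*S)/(35 + x) = 2*S/(35 + x))
√((-4*15 + 21) + h(0, w(E(-4, 1)))) = √((-4*15 + 21) + 2*0/(35 + (-12/5 - 12/1))) = √((-60 + 21) + 2*0/(35 + (-12/5 - 12*1))) = √(-39 + 2*0/(35 + (-12/5 - 12))) = √(-39 + 2*0/(35 - 72/5)) = √(-39 + 2*0/(103/5)) = √(-39 + 2*0*(5/103)) = √(-39 + 0) = √(-39) = I*√39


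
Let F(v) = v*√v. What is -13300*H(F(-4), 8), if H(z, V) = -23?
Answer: 305900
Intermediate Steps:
F(v) = v^(3/2)
-13300*H(F(-4), 8) = -13300*(-23) = 305900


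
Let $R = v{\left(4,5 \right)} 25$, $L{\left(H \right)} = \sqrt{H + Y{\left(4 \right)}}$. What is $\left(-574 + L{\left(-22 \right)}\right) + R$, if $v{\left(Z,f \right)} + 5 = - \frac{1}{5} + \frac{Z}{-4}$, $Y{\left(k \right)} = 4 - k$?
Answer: $-729 + i \sqrt{22} \approx -729.0 + 4.6904 i$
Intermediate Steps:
$L{\left(H \right)} = \sqrt{H}$ ($L{\left(H \right)} = \sqrt{H + \left(4 - 4\right)} = \sqrt{H + 0} = \sqrt{H}$)
$v{\left(Z,f \right)} = - \frac{26}{5} - \frac{Z}{4}$ ($v{\left(Z,f \right)} = -5 + \left(- \frac{1}{5} + \frac{Z}{-4}\right) = -5 + \left(\left(-1\right) \frac{1}{5} + Z \left(- \frac{1}{4}\right)\right) = -5 - \left(\frac{1}{5} + \frac{Z}{4}\right) = - \frac{26}{5} - \frac{Z}{4}$)
$R = -155$ ($R = \left(- \frac{26}{5} - 1\right) 25 = \left(- \frac{31}{5}\right) 25 = -155$)
$\left(-574 + L{\left(-22 \right)}\right) + R = \left(-574 + \sqrt{-22}\right) - 155 = \left(-574 + i \sqrt{22}\right) - 155 = -729 + i \sqrt{22}$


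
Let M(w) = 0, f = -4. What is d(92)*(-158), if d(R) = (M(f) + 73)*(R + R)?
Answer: -2122256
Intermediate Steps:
d(R) = 146*R (d(R) = (0 + 73)*(R + R) = 73*(2*R) = 146*R)
d(92)*(-158) = (146*92)*(-158) = 13432*(-158) = -2122256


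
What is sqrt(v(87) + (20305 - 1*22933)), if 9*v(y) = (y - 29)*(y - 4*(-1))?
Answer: I*sqrt(18374)/3 ≈ 45.184*I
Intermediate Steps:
v(y) = (-29 + y)*(4 + y)/9 (v(y) = ((y - 29)*(y - 4*(-1)))/9 = ((-29 + y)*(y + 4))/9 = ((-29 + y)*(4 + y))/9 = (-29 + y)*(4 + y)/9)
sqrt(v(87) + (20305 - 1*22933)) = sqrt((-116/9 - 25/9*87 + (1/9)*87**2) + (20305 - 1*22933)) = sqrt((-116/9 - 725/3 + (1/9)*7569) + (20305 - 22933)) = sqrt((-116/9 - 725/3 + 841) - 2628) = sqrt(5278/9 - 2628) = sqrt(-18374/9) = I*sqrt(18374)/3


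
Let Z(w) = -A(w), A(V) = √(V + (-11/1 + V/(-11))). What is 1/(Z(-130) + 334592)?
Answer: 3680512/1231469872525 + 7*I*√319/1231469872525 ≈ 2.9887e-6 + 1.0152e-10*I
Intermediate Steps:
A(V) = √(-11 + 10*V/11) (A(V) = √(V + (-11*1 + V*(-1/11))) = √(V + (-11 - V/11)) = √(-11 + 10*V/11))
Z(w) = -√(-1331 + 110*w)/11
1/(Z(-130) + 334592) = 1/(-√(-1331 + 110*(-130))/11 + 334592) = 1/(-√(-1331 - 14300)/11 + 334592) = 1/(-7*I*√319/11 + 334592) = 1/(334592 - 7*I*√319/11)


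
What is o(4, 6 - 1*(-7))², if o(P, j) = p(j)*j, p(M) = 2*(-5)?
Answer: 16900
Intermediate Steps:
p(M) = -10
o(P, j) = -10*j
o(4, 6 - 1*(-7))² = (-10*(6 - 1*(-7)))² = (-10*(6 + 7))² = (-10*13)² = (-130)² = 16900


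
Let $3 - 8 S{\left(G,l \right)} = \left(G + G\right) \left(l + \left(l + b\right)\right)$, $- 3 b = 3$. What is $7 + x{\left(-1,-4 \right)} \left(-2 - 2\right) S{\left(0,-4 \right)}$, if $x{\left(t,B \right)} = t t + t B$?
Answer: $- \frac{1}{2} \approx -0.5$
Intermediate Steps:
$b = -1$ ($b = \left(- \frac{1}{3}\right) 3 = -1$)
$S{\left(G,l \right)} = \frac{3}{8} - \frac{G \left(-1 + 2 l\right)}{4}$ ($S{\left(G,l \right)} = \frac{3}{8} - \frac{\left(G + G\right) \left(l + \left(l - 1\right)\right)}{8} = \frac{3}{8} - \frac{2 G \left(l + \left(-1 + l\right)\right)}{8} = \frac{3}{8} - \frac{2 G \left(-1 + 2 l\right)}{8} = \frac{3}{8} - \frac{G \left(-1 + 2 l\right)}{4}$)
$x{\left(t,B \right)} = t^{2} + B t$
$7 + x{\left(-1,-4 \right)} \left(-2 - 2\right) S{\left(0,-4 \right)} = 7 + - (-4 - 1) \left(-2 - 2\right) \left(\frac{3}{8} + \frac{1}{4} \cdot 0 - 0 \left(-4\right)\right) = 7 + \left(-1\right) \left(-5\right) \left(-4\right) \left(\frac{3}{8} + 0 + 0\right) = 7 + 5 \left(-4\right) \frac{3}{8} = 7 - \frac{15}{2} = - \frac{1}{2}$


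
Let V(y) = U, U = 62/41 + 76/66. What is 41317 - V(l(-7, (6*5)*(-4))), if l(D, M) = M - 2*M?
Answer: 55898297/1353 ≈ 41314.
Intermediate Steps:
U = 3604/1353 (U = 62*(1/41) + 76*(1/66) = 62/41 + 38/33 = 3604/1353 ≈ 2.6637)
l(D, M) = -M
V(y) = 3604/1353
41317 - V(l(-7, (6*5)*(-4))) = 41317 - 1*3604/1353 = 41317 - 3604/1353 = 55898297/1353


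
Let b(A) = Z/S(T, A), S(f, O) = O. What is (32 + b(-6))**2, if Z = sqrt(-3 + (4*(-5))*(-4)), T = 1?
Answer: (192 - sqrt(77))**2/36 ≈ 932.54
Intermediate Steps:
Z = sqrt(77) (Z = sqrt(-3 - 20*(-4)) = sqrt(-3 + 80) = sqrt(77) ≈ 8.7750)
b(A) = sqrt(77)/A
(32 + b(-6))**2 = (32 + sqrt(77)/(-6))**2 = (32 + sqrt(77)*(-1/6))**2 = (32 - sqrt(77)/6)**2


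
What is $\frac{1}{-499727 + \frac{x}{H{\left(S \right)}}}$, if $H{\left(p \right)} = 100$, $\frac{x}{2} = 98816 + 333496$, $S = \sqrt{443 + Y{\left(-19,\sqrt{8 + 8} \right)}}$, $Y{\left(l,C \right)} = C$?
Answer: $- \frac{25}{12277019} \approx -2.0363 \cdot 10^{-6}$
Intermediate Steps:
$S = \sqrt{447}$ ($S = \sqrt{443 + \sqrt{8 + 8}} = \sqrt{443 + \sqrt{16}} = \sqrt{443 + 4} = \sqrt{447} \approx 21.142$)
$x = 864624$ ($x = 2 \left(98816 + 333496\right) = 2 \cdot 432312 = 864624$)
$\frac{1}{-499727 + \frac{x}{H{\left(S \right)}}} = \frac{1}{-499727 + \frac{864624}{100}} = \frac{1}{-499727 + 864624 \cdot \frac{1}{100}} = \frac{1}{-499727 + \frac{216156}{25}} = \frac{1}{- \frac{12277019}{25}} = - \frac{25}{12277019}$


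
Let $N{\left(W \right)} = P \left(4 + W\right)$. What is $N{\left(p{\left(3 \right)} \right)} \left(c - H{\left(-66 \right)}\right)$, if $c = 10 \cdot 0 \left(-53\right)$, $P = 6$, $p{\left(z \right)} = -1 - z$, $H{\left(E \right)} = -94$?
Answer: $0$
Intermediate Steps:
$N{\left(W \right)} = 24 + 6 W$ ($N{\left(W \right)} = 6 \left(4 + W\right) = 24 + 6 W$)
$c = 0$ ($c = 0 \left(-53\right) = 0$)
$N{\left(p{\left(3 \right)} \right)} \left(c - H{\left(-66 \right)}\right) = \left(24 + 6 \left(-1 - 3\right)\right) \left(0 - -94\right) = \left(24 + 6 \left(-1 - 3\right)\right) \left(0 + 94\right) = \left(24 + 6 \left(-4\right)\right) 94 = \left(24 - 24\right) 94 = 0 \cdot 94 = 0$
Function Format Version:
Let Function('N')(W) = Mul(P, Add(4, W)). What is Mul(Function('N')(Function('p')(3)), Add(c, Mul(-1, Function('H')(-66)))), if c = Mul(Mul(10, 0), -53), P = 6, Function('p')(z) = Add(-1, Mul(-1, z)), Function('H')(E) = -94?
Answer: 0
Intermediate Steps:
Function('N')(W) = Add(24, Mul(6, W)) (Function('N')(W) = Mul(6, Add(4, W)) = Add(24, Mul(6, W)))
c = 0 (c = Mul(0, -53) = 0)
Mul(Function('N')(Function('p')(3)), Add(c, Mul(-1, Function('H')(-66)))) = Mul(Add(24, Mul(6, Add(-1, Mul(-1, 3)))), Add(0, Mul(-1, -94))) = Mul(Add(24, Mul(6, Add(-1, -3))), Add(0, 94)) = Mul(Add(24, Mul(6, -4)), 94) = Mul(Add(24, -24), 94) = Mul(0, 94) = 0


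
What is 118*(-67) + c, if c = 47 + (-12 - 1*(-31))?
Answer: -7840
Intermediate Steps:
c = 66 (c = 47 + (-12 + 31) = 47 + 19 = 66)
118*(-67) + c = 118*(-67) + 66 = -7906 + 66 = -7840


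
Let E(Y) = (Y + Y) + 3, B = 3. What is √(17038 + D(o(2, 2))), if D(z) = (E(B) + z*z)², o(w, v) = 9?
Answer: √25138 ≈ 158.55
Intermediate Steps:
E(Y) = 3 + 2*Y (E(Y) = 2*Y + 3 = 3 + 2*Y)
D(z) = (9 + z²)² (D(z) = ((3 + 2*3) + z*z)² = ((3 + 6) + z²)² = (9 + z²)²)
√(17038 + D(o(2, 2))) = √(17038 + (9 + 9²)²) = √(17038 + (9 + 81)²) = √(17038 + 90²) = √(17038 + 8100) = √25138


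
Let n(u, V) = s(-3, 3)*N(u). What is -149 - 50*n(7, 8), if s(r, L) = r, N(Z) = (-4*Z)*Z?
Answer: -29549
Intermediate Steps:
N(Z) = -4*Z**2
n(u, V) = 12*u**2 (n(u, V) = -(-12)*u**2 = 12*u**2)
-149 - 50*n(7, 8) = -149 - 600*7**2 = -149 - 600*49 = -149 - 50*588 = -149 - 29400 = -29549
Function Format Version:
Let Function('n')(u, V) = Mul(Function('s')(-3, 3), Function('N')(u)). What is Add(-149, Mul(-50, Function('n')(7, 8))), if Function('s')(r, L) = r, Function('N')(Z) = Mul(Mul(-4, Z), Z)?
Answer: -29549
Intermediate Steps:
Function('N')(Z) = Mul(-4, Pow(Z, 2))
Function('n')(u, V) = Mul(12, Pow(u, 2)) (Function('n')(u, V) = Mul(-3, Mul(-4, Pow(u, 2))) = Mul(12, Pow(u, 2)))
Add(-149, Mul(-50, Function('n')(7, 8))) = Add(-149, Mul(-50, Mul(12, Pow(7, 2)))) = Add(-149, Mul(-50, Mul(12, 49))) = Add(-149, Mul(-50, 588)) = Add(-149, -29400) = -29549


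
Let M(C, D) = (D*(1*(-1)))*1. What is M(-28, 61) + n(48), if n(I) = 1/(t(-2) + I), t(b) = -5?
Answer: -2622/43 ≈ -60.977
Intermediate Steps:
M(C, D) = -D (M(C, D) = (D*(-1))*1 = -D*1 = -D)
n(I) = 1/(-5 + I)
M(-28, 61) + n(48) = -1*61 + 1/(-5 + 48) = -61 + 1/43 = -2622/43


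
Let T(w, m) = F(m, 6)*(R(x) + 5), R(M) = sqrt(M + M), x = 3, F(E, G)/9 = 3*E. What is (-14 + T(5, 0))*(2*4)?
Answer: -112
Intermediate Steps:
F(E, G) = 27*E (F(E, G) = 9*(3*E) = 27*E)
R(M) = sqrt(2)*sqrt(M) (R(M) = sqrt(2*M) = sqrt(2)*sqrt(M))
T(w, m) = 27*m*(5 + sqrt(6)) (T(w, m) = (27*m)*(sqrt(2)*sqrt(3) + 5) = (27*m)*(sqrt(6) + 5) = (27*m)*(5 + sqrt(6)) = 27*m*(5 + sqrt(6)))
(-14 + T(5, 0))*(2*4) = (-14 + 27*0*(5 + sqrt(6)))*(2*4) = (-14 + 0)*8 = -14*8 = -112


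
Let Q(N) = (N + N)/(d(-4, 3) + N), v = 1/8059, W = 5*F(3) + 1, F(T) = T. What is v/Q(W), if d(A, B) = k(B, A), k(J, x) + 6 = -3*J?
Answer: 1/257888 ≈ 3.8776e-6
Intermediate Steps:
k(J, x) = -6 - 3*J
d(A, B) = -6 - 3*B
W = 16 (W = 5*3 + 1 = 15 + 1 = 16)
v = 1/8059 ≈ 0.00012408
Q(N) = 2*N/(-15 + N) (Q(N) = (N + N)/((-6 - 3*3) + N) = (2*N)/((-6 - 9) + N) = (2*N)/(-15 + N) = 2*N/(-15 + N))
v/Q(W) = 1/(8059*((2*16/(-15 + 16)))) = 1/(8059*((2*16/1))) = 1/(8059*((2*16*1))) = (1/8059)/32 = (1/8059)*(1/32) = 1/257888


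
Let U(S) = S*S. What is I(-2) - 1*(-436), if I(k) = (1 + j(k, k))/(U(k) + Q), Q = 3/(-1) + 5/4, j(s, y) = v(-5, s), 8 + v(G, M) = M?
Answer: 432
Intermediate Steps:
v(G, M) = -8 + M
U(S) = S²
j(s, y) = -8 + s
Q = -7/4 (Q = 3*(-1) + 5*(¼) = -3 + 5/4 = -7/4 ≈ -1.7500)
I(k) = (-7 + k)/(-7/4 + k²) (I(k) = (1 + (-8 + k))/(k² - 7/4) = (-7 + k)/(-7/4 + k²))
I(-2) - 1*(-436) = 4*(-7 - 2)/(-7 + 4*(-2)²) - 1*(-436) = 4*(-9)/(-7 + 4*4) + 436 = 4*(-9)/(-7 + 16) + 436 = 4*(-9)/9 + 436 = 4*(⅑)*(-9) + 436 = -4 + 436 = 432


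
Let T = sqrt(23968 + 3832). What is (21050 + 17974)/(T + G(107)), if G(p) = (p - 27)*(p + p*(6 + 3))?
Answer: 16702272/36636661 - 9756*sqrt(278)/183183305 ≈ 0.45500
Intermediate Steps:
T = 10*sqrt(278) (T = sqrt(27800) = 10*sqrt(278) ≈ 166.73)
G(p) = 10*p*(-27 + p) (G(p) = (-27 + p)*(p + p*9) = (-27 + p)*(p + 9*p) = (-27 + p)*(10*p) = 10*p*(-27 + p))
(21050 + 17974)/(T + G(107)) = (21050 + 17974)/(10*sqrt(278) + 10*107*(-27 + 107)) = 39024/(10*sqrt(278) + 10*107*80) = 39024/(10*sqrt(278) + 85600) = 39024/(85600 + 10*sqrt(278))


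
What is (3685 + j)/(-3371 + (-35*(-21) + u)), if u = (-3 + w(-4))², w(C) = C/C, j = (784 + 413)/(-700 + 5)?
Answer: -1279939/914620 ≈ -1.3994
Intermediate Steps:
j = -1197/695 (j = 1197/(-695) = 1197*(-1/695) = -1197/695 ≈ -1.7223)
w(C) = 1
u = 4 (u = (-3 + 1)² = (-2)² = 4)
(3685 + j)/(-3371 + (-35*(-21) + u)) = (3685 - 1197/695)/(-3371 + (-35*(-21) + 4)) = 2559878/(695*(-3371 + (735 + 4))) = 2559878/(695*(-3371 + 739)) = (2559878/695)/(-2632) = (2559878/695)*(-1/2632) = -1279939/914620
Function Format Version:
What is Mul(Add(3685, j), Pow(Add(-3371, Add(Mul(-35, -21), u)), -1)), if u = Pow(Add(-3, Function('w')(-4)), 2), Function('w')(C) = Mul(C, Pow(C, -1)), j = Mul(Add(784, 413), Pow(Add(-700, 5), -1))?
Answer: Rational(-1279939, 914620) ≈ -1.3994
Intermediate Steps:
j = Rational(-1197, 695) (j = Mul(1197, Pow(-695, -1)) = Mul(1197, Rational(-1, 695)) = Rational(-1197, 695) ≈ -1.7223)
Function('w')(C) = 1
u = 4 (u = Pow(Add(-3, 1), 2) = Pow(-2, 2) = 4)
Mul(Add(3685, j), Pow(Add(-3371, Add(Mul(-35, -21), u)), -1)) = Mul(Add(3685, Rational(-1197, 695)), Pow(Add(-3371, Add(Mul(-35, -21), 4)), -1)) = Mul(Rational(2559878, 695), Pow(Add(-3371, Add(735, 4)), -1)) = Mul(Rational(2559878, 695), Pow(Add(-3371, 739), -1)) = Mul(Rational(2559878, 695), Pow(-2632, -1)) = Mul(Rational(2559878, 695), Rational(-1, 2632)) = Rational(-1279939, 914620)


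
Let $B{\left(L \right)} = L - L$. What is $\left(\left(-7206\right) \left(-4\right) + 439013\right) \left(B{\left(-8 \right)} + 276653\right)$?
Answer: $129428509561$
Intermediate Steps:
$B{\left(L \right)} = 0$
$\left(\left(-7206\right) \left(-4\right) + 439013\right) \left(B{\left(-8 \right)} + 276653\right) = \left(\left(-7206\right) \left(-4\right) + 439013\right) \left(0 + 276653\right) = \left(28824 + 439013\right) 276653 = 467837 \cdot 276653 = 129428509561$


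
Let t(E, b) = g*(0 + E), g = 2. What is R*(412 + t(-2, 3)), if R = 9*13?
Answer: 47736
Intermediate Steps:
R = 117
t(E, b) = 2*E (t(E, b) = 2*(0 + E) = 2*E)
R*(412 + t(-2, 3)) = 117*(412 + 2*(-2)) = 117*(412 - 4) = 117*408 = 47736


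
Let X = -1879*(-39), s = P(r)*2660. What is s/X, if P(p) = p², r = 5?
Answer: 66500/73281 ≈ 0.90747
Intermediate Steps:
s = 66500 (s = 5²*2660 = 25*2660 = 66500)
X = 73281
s/X = 66500/73281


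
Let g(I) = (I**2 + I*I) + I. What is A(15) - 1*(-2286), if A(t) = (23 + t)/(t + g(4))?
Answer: 116624/51 ≈ 2286.7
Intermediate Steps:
g(I) = I + 2*I**2 (g(I) = (I**2 + I**2) + I = 2*I**2 + I = I + 2*I**2)
A(t) = (23 + t)/(36 + t) (A(t) = (23 + t)/(t + 4*(1 + 2*4)) = (23 + t)/(t + 4*(1 + 8)) = (23 + t)/(t + 4*9) = (23 + t)/(t + 36) = (23 + t)/(36 + t))
A(15) - 1*(-2286) = (23 + 15)/(36 + 15) - 1*(-2286) = 38/51 + 2286 = 116624/51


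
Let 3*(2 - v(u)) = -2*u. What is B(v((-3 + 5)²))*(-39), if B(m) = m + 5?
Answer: -377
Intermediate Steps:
v(u) = 2 + 2*u/3 (v(u) = 2 - (-2)*u/3 = 2 + 2*u/3)
B(m) = 5 + m
B(v((-3 + 5)²))*(-39) = (5 + (2 + 2*(-3 + 5)²/3))*(-39) = (5 + (2 + (⅔)*2²))*(-39) = (5 + (2 + (⅔)*4))*(-39) = (5 + (2 + 8/3))*(-39) = (5 + 14/3)*(-39) = (29/3)*(-39) = -377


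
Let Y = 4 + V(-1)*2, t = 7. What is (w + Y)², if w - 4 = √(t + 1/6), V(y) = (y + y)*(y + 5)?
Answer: (-48 + √258)²/36 ≈ 28.334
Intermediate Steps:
V(y) = 2*y*(5 + y) (V(y) = (2*y)*(5 + y) = 2*y*(5 + y))
Y = -12 (Y = 4 + (2*(-1)*(5 - 1))*2 = 4 + (2*(-1)*4)*2 = 4 - 8*2 = 4 - 16 = -12)
w = 4 + √258/6 (w = 4 + √(7 + 1/6) = 4 + √(7 + ⅙) = 4 + √(43/6) = 4 + √258/6 ≈ 6.6771)
(w + Y)² = ((4 + √258/6) - 12)² = (-8 + √258/6)²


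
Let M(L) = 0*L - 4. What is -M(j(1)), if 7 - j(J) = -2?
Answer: 4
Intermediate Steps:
j(J) = 9 (j(J) = 7 - 1*(-2) = 7 + 2 = 9)
M(L) = -4 (M(L) = 0 - 4 = -4)
-M(j(1)) = -1*(-4) = 4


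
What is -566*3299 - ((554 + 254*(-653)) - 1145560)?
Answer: -556366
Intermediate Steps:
-566*3299 - ((554 + 254*(-653)) - 1145560) = -1867234 - ((554 - 165862) - 1145560) = -1867234 - (-165308 - 1145560) = -1867234 - 1*(-1310868) = -1867234 + 1310868 = -556366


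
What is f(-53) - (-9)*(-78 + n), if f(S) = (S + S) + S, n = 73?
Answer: -204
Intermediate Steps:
f(S) = 3*S (f(S) = 2*S + S = 3*S)
f(-53) - (-9)*(-78 + n) = 3*(-53) - (-9)*(-78 + 73) = -159 - (-9)*(-5) = -159 - 1*45 = -159 - 45 = -204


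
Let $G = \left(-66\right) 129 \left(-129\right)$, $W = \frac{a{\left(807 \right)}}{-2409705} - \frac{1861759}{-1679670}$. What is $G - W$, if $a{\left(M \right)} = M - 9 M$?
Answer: $\frac{98786647541572633}{89944648830} \approx 1.0983 \cdot 10^{6}$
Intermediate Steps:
$a{\left(M \right)} = - 8 M$
$W = \frac{99936309347}{89944648830}$ ($W = \frac{\left(-8\right) 807}{-2409705} - \frac{1861759}{-1679670} = \left(-6456\right) \left(- \frac{1}{2409705}\right) - - \frac{1861759}{1679670} = \frac{2152}{803235} + \frac{1861759}{1679670} = \frac{99936309347}{89944648830} \approx 1.1111$)
$G = 1098306$ ($G = \left(-8514\right) \left(-129\right) = 1098306$)
$G - W = 1098306 - \frac{99936309347}{89944648830} = \frac{98786647541572633}{89944648830}$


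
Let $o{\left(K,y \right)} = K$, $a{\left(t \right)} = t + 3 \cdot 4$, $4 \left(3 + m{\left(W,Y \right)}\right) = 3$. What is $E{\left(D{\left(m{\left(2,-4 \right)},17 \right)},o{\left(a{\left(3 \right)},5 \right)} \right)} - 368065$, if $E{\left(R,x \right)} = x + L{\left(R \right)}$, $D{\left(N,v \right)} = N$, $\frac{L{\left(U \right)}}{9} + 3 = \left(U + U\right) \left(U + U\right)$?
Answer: $- \frac{1471579}{4} \approx -3.679 \cdot 10^{5}$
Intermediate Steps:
$m{\left(W,Y \right)} = - \frac{9}{4}$ ($m{\left(W,Y \right)} = -3 + \frac{1}{4} \cdot 3 = -3 + \frac{3}{4} = - \frac{9}{4}$)
$L{\left(U \right)} = -27 + 36 U^{2}$ ($L{\left(U \right)} = -27 + 9 \left(U + U\right) \left(U + U\right) = -27 + 9 \cdot 2 U 2 U = -27 + 9 \cdot 4 U^{2} = -27 + 36 U^{2}$)
$a{\left(t \right)} = 12 + t$ ($a{\left(t \right)} = t + 12 = 12 + t$)
$E{\left(R,x \right)} = -27 + x + 36 R^{2}$ ($E{\left(R,x \right)} = x + \left(-27 + 36 R^{2}\right) = -27 + x + 36 R^{2}$)
$E{\left(D{\left(m{\left(2,-4 \right)},17 \right)},o{\left(a{\left(3 \right)},5 \right)} \right)} - 368065 = \left(-27 + \left(12 + 3\right) + 36 \left(- \frac{9}{4}\right)^{2}\right) - 368065 = \left(-27 + 15 + 36 \cdot \frac{81}{16}\right) - 368065 = \left(-27 + 15 + \frac{729}{4}\right) - 368065 = \frac{681}{4} - 368065 = - \frac{1471579}{4}$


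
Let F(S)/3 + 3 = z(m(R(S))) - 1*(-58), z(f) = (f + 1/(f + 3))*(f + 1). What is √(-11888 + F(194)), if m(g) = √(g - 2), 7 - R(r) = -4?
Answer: I*√11685 ≈ 108.1*I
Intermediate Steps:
R(r) = 11 (R(r) = 7 - 1*(-4) = 7 + 4 = 11)
m(g) = √(-2 + g)
z(f) = (1 + f)*(f + 1/(3 + f)) (z(f) = (f + 1/(3 + f))*(1 + f) = (1 + f)*(f + 1/(3 + f)))
F(S) = 203 (F(S) = -9 + 3*((1 + (√(-2 + 11))³ + 4*√(-2 + 11) + 4*(√(-2 + 11))²)/(3 + √(-2 + 11)) - 1*(-58)) = -9 + 3*((1 + (√9)³ + 4*√9 + 4*(√9)²)/(3 + √9) + 58) = -9 + 3*((1 + 3³ + 4*3 + 4*3²)/(3 + 3) + 58) = -9 + 3*((1 + 27 + 12 + 4*9)/6 + 58) = -9 + 3*((1 + 27 + 12 + 36)/6 + 58) = -9 + 3*((⅙)*76 + 58) = -9 + 3*(38/3 + 58) = -9 + 3*(212/3) = -9 + 212 = 203)
√(-11888 + F(194)) = √(-11888 + 203) = √(-11685) = I*√11685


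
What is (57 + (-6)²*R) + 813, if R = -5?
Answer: 690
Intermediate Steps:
(57 + (-6)²*R) + 813 = (57 + (-6)²*(-5)) + 813 = (57 + 36*(-5)) + 813 = (57 - 180) + 813 = -123 + 813 = 690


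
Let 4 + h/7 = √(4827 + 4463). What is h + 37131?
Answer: 37103 + 7*√9290 ≈ 37778.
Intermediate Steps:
h = -28 + 7*√9290 (h = -28 + 7*√(4827 + 4463) = -28 + 7*√9290 ≈ 646.69)
h + 37131 = (-28 + 7*√9290) + 37131 = 37103 + 7*√9290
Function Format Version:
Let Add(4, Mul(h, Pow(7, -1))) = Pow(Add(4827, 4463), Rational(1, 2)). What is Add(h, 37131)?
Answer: Add(37103, Mul(7, Pow(9290, Rational(1, 2)))) ≈ 37778.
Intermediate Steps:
h = Add(-28, Mul(7, Pow(9290, Rational(1, 2)))) (h = Add(-28, Mul(7, Pow(Add(4827, 4463), Rational(1, 2)))) = Add(-28, Mul(7, Pow(9290, Rational(1, 2)))) ≈ 646.69)
Add(h, 37131) = Add(Add(-28, Mul(7, Pow(9290, Rational(1, 2)))), 37131) = Add(37103, Mul(7, Pow(9290, Rational(1, 2))))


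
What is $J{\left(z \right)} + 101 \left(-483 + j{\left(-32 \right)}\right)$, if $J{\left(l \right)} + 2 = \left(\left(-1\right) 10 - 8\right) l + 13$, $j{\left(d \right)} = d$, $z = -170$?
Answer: $-48944$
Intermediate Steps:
$J{\left(l \right)} = 11 - 18 l$ ($J{\left(l \right)} = -2 + \left(\left(\left(-1\right) 10 - 8\right) l + 13\right) = -2 + \left(\left(-10 - 8\right) l + 13\right) = -2 - \left(-13 + 18 l\right) = 11 - 18 l$)
$J{\left(z \right)} + 101 \left(-483 + j{\left(-32 \right)}\right) = \left(11 - -3060\right) + 101 \left(-483 - 32\right) = \left(11 + 3060\right) + 101 \left(-515\right) = 3071 - 52015 = -48944$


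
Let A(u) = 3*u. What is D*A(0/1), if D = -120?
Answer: 0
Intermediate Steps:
D*A(0/1) = -360*0/1 = -360*0*1 = -360*0 = -120*0 = 0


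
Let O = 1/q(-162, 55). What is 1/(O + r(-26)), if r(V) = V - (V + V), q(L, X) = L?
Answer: 162/4211 ≈ 0.038471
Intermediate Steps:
r(V) = -V (r(V) = V - 2*V = -V)
O = -1/162 (O = 1/(-162) = -1/162 ≈ -0.0061728)
1/(O + r(-26)) = 1/(-1/162 - 1*(-26)) = 1/(-1/162 + 26) = 1/(4211/162) = 162/4211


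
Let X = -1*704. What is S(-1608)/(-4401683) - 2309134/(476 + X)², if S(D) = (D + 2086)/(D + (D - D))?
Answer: -340496541211813/7665372483912 ≈ -44.420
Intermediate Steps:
S(D) = (2086 + D)/D (S(D) = (2086 + D)/(D + 0) = (2086 + D)/D)
X = -704
S(-1608)/(-4401683) - 2309134/(476 + X)² = ((2086 - 1608)/(-1608))/(-4401683) - 2309134/(476 - 704)² = -1/1608*478*(-1/4401683) - 2309134/((-228)²) = -239/804*(-1/4401683) - 2309134/51984 = 239/3538953132 - 2309134*1/51984 = 239/3538953132 - 1154567/25992 = -340496541211813/7665372483912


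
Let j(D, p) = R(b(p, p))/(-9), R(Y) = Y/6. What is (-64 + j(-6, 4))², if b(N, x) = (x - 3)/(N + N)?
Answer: 764467201/186624 ≈ 4096.3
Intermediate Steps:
b(N, x) = (-3 + x)/(2*N) (b(N, x) = (-3 + x)/((2*N)) = (-3 + x)*(1/(2*N)) = (-3 + x)/(2*N))
R(Y) = Y/6 (R(Y) = Y*(⅙) = Y/6)
j(D, p) = -(-3 + p)/(108*p) (j(D, p) = (((-3 + p)/(2*p))/6)/(-9) = ((-3 + p)/(12*p))*(-⅑) = -(-3 + p)/(108*p))
(-64 + j(-6, 4))² = (-64 + (1/108)*(3 - 1*4)/4)² = (-64 + (1/108)*(¼)*(3 - 4))² = (-64 + (1/108)*(¼)*(-1))² = (-64 - 1/432)² = (-27649/432)² = 764467201/186624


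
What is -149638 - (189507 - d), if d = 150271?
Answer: -188874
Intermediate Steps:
-149638 - (189507 - d) = -149638 - (189507 - 1*150271) = -149638 - (189507 - 150271) = -149638 - 1*39236 = -149638 - 39236 = -188874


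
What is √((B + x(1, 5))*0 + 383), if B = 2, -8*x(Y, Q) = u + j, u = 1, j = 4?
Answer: √383 ≈ 19.570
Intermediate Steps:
x(Y, Q) = -5/8 (x(Y, Q) = -(1 + 4)/8 = -⅛*5 = -5/8)
√((B + x(1, 5))*0 + 383) = √((2 - 5/8)*0 + 383) = √((11/8)*0 + 383) = √(0 + 383) = √383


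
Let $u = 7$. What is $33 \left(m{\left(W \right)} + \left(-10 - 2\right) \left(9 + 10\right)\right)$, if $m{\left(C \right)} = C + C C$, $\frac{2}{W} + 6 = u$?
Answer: $-7326$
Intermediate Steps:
$W = 2$ ($W = \frac{2}{-6 + 7} = \frac{2}{1} = 2 \cdot 1 = 2$)
$m{\left(C \right)} = C + C^{2}$
$33 \left(m{\left(W \right)} + \left(-10 - 2\right) \left(9 + 10\right)\right) = 33 \left(2 \left(1 + 2\right) + \left(-10 - 2\right) \left(9 + 10\right)\right) = 33 \left(2 \cdot 3 - 228\right) = 33 \left(6 - 228\right) = 33 \left(-222\right) = -7326$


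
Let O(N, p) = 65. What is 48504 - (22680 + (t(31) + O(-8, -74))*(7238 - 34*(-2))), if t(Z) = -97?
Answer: 259616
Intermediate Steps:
48504 - (22680 + (t(31) + O(-8, -74))*(7238 - 34*(-2))) = 48504 - (22680 + (-97 + 65)*(7238 - 34*(-2))) = 48504 - (22680 - 32*(7238 + 68)) = 48504 - (22680 - 32*7306) = 48504 - (22680 - 233792) = 48504 - 1*(-211112) = 48504 + 211112 = 259616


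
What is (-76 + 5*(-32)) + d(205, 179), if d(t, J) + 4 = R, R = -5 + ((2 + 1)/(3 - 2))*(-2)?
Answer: -251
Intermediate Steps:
R = -11 (R = -5 + (3/1)*(-2) = -5 + (3*1)*(-2) = -5 + 3*(-2) = -5 - 6 = -11)
d(t, J) = -15 (d(t, J) = -4 - 11 = -15)
(-76 + 5*(-32)) + d(205, 179) = (-76 + 5*(-32)) - 15 = (-76 - 160) - 15 = -236 - 15 = -251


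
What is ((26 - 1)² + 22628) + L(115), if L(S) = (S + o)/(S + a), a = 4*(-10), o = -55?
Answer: 116269/5 ≈ 23254.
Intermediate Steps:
a = -40
L(S) = (-55 + S)/(-40 + S) (L(S) = (S - 55)/(S - 40) = (-55 + S)/(-40 + S))
((26 - 1)² + 22628) + L(115) = ((26 - 1)² + 22628) + (-55 + 115)/(-40 + 115) = (25² + 22628) + 60/75 = (625 + 22628) + (1/75)*60 = 23253 + ⅘ = 116269/5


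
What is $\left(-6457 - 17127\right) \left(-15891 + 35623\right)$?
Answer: $-465359488$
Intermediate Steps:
$\left(-6457 - 17127\right) \left(-15891 + 35623\right) = \left(-23584\right) 19732 = -465359488$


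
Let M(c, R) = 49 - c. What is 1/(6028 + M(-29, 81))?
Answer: 1/6106 ≈ 0.00016377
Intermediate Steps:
1/(6028 + M(-29, 81)) = 1/(6028 + (49 - 1*(-29))) = 1/(6028 + (49 + 29)) = 1/(6028 + 78) = 1/6106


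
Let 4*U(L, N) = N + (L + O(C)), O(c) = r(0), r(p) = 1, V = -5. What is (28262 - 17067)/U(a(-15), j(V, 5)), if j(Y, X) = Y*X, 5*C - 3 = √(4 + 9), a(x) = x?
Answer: -44780/39 ≈ -1148.2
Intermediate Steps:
C = ⅗ + √13/5 (C = ⅗ + √(4 + 9)/5 = ⅗ + √13/5 ≈ 1.3211)
O(c) = 1
j(Y, X) = X*Y
U(L, N) = ¼ + L/4 + N/4 (U(L, N) = (N + (L + 1))/4 = (N + (1 + L))/4 = (1 + L + N)/4 = ¼ + L/4 + N/4)
(28262 - 17067)/U(a(-15), j(V, 5)) = (28262 - 17067)/(¼ + (¼)*(-15) + (5*(-5))/4) = 11195/(¼ - 15/4 + (¼)*(-25)) = 11195/(¼ - 15/4 - 25/4) = 11195/(-39/4) = 11195*(-4/39) = -44780/39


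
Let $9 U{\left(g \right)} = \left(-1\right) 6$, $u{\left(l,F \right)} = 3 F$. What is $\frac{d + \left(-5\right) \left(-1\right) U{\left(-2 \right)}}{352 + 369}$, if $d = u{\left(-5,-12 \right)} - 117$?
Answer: $- \frac{67}{309} \approx -0.21683$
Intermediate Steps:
$U{\left(g \right)} = - \frac{2}{3}$ ($U{\left(g \right)} = \frac{\left(-1\right) 6}{9} = \frac{1}{9} \left(-6\right) = - \frac{2}{3}$)
$d = -153$ ($d = 3 \left(-12\right) - 117 = -36 - 117 = -153$)
$\frac{d + \left(-5\right) \left(-1\right) U{\left(-2 \right)}}{352 + 369} = \frac{-153 + \left(-5\right) \left(-1\right) \left(- \frac{2}{3}\right)}{352 + 369} = \frac{-153 + 5 \left(- \frac{2}{3}\right)}{721} = \left(-153 - \frac{10}{3}\right) \frac{1}{721} = \left(- \frac{469}{3}\right) \frac{1}{721} = - \frac{67}{309}$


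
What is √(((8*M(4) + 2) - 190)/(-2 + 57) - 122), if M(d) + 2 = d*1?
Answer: I*√378510/55 ≈ 11.186*I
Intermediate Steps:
M(d) = -2 + d (M(d) = -2 + d*1 = -2 + d)
√(((8*M(4) + 2) - 190)/(-2 + 57) - 122) = √(((8*(-2 + 4) + 2) - 190)/(-2 + 57) - 122) = √(((8*2 + 2) - 190)/55 - 122) = √(((16 + 2) - 190)*(1/55) - 122) = √((18 - 190)*(1/55) - 122) = √(-172*1/55 - 122) = √(-172/55 - 122) = √(-6882/55) = I*√378510/55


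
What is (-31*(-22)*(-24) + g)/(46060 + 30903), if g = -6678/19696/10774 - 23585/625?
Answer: -217585897403759/1020744414622000 ≈ -0.21316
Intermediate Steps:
g = -500485211759/13262794000 (g = -6678*1/19696*(1/10774) - 23585*1/625 = -3339/9848*1/10774 - 4717/125 = -3339/106102352 - 4717/125 = -500485211759/13262794000 ≈ -37.736)
(-31*(-22)*(-24) + g)/(46060 + 30903) = (-31*(-22)*(-24) - 500485211759/13262794000)/(46060 + 30903) = (682*(-24) - 500485211759/13262794000)/76963 = (-16368 - 500485211759/13262794000)*(1/76963) = -217585897403759/13262794000*1/76963 = -217585897403759/1020744414622000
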